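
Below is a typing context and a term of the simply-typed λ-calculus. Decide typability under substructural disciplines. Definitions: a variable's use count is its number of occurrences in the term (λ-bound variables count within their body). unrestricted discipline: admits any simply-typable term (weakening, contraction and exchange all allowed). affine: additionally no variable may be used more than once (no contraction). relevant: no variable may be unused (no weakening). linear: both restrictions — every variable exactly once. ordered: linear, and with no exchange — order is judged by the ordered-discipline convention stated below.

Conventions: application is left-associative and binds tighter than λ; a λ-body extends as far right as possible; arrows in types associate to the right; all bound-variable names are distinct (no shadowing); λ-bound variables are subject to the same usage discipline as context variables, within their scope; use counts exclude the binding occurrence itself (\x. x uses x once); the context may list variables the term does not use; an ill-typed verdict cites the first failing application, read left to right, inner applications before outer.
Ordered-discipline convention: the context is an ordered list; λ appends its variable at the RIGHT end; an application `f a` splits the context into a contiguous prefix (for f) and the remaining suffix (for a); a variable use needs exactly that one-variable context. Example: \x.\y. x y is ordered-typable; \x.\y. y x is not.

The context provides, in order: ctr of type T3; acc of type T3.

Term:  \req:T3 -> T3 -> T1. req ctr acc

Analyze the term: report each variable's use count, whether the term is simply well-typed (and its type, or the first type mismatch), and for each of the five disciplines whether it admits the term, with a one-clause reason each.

variable uses: ctr ×1; acc ×1; req [bound] ×1
use order (left to right): req, ctr, acc
typing: ✓ — (T3 -> T3 -> T1) -> T1
ordered: ✗, no contiguous prefix/suffix split fits req, ctr, acc
linear: ✓, single use per variable (ctr, acc, req)
affine: ✓, no duplicate uses among ctr, acc, req
relevant: ✓, none of ctr, acc, req goes unused
unrestricted: ✓, type-checks ((T3 -> T3 -> T1) -> T1) and nothing is barred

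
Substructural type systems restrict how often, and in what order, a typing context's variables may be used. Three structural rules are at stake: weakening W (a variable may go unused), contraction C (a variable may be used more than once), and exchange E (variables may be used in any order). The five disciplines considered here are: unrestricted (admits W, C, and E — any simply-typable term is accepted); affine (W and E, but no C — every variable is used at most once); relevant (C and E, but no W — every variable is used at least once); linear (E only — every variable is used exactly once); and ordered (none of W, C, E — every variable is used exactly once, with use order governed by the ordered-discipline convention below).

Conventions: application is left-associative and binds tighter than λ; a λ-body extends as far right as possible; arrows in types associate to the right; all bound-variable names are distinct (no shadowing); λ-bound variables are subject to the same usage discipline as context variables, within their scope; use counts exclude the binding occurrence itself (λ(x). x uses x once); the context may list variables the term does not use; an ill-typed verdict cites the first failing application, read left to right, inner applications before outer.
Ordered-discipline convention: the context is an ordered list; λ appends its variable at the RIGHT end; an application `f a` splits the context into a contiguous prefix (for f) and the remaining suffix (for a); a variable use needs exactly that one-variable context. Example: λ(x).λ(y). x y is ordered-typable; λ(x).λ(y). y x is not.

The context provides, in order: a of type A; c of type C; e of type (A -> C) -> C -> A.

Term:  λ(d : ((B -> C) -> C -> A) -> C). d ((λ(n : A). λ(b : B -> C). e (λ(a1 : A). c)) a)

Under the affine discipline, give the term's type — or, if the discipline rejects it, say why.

term : (((B -> C) -> C -> A) -> C) -> C
use counts: a: 1×; c: 1×; e: 1×; d [bound]: 1×; n [bound]: 0×; b [bound]: 0×; a1 [bound]: 0×
use order (left to right): d, e, c, a
typing: well-typed — term : (((B -> C) -> C -> A) -> C) -> C
all disciplines: ordered ✗ | linear ✗ | affine ✓ | relevant ✗ | unrestricted ✓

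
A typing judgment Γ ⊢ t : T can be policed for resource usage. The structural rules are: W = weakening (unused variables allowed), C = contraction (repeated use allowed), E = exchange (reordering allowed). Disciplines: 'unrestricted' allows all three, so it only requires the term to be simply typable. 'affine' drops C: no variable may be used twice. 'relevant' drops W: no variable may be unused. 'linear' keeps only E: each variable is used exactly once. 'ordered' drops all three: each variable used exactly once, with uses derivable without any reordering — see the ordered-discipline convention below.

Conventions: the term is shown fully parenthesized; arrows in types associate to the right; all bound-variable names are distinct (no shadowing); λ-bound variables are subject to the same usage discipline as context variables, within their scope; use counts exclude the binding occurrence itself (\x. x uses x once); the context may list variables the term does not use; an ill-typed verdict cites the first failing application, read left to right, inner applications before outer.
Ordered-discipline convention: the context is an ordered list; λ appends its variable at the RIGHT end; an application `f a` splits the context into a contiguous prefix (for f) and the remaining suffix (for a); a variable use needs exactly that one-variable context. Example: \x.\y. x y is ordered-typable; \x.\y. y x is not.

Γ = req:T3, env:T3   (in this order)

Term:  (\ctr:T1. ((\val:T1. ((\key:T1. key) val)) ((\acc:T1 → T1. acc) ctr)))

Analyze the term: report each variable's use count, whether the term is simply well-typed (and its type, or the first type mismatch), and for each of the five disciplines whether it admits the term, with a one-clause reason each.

counts: req ×0; env ×0; ctr (bound) ×1; val (bound) ×1; key (bound) ×1; acc (bound) ×1
uses in reading order: key, val, acc, ctr
typing: ill-typed: a function awaiting T1 → T1 gets T1
ordered: ✗ — not simply typable
linear: ✗ — fails simple typing
affine: ✗ — a type mismatch blocks all five
relevant: ✗ — the type mismatch rejects it
unrestricted: ✗ — not simply typable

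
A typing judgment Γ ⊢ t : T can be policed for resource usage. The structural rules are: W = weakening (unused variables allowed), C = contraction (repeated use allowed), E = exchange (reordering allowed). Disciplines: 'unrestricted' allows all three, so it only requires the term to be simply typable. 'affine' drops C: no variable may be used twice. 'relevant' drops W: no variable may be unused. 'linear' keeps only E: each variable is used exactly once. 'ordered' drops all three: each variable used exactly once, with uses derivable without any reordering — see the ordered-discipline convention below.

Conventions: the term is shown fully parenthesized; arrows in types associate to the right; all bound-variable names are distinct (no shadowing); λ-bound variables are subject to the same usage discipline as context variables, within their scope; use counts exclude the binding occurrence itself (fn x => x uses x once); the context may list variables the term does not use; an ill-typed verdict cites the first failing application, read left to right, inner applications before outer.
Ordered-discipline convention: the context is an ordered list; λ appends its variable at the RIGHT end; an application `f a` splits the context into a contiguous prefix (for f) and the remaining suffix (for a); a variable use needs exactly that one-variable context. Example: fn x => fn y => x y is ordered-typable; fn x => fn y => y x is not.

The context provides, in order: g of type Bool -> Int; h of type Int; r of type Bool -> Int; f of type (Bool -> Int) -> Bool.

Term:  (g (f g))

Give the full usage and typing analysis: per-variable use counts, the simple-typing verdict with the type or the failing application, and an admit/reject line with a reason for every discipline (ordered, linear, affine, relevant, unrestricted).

variable uses: g ×2, h ×0, r ×0, f ×1
uses in reading order: g, f, g
typing: ✓ — Int
ordered ✗ (repeated use of g ×2; h, r never used (weakening))
linear ✗ (repeated use of g ×2; h, r never used (weakening))
affine ✗ (repeated use of g ×2)
relevant ✗ (h, r never used (weakening))
unrestricted ✓ (simply typable at Int; W, C, E all held)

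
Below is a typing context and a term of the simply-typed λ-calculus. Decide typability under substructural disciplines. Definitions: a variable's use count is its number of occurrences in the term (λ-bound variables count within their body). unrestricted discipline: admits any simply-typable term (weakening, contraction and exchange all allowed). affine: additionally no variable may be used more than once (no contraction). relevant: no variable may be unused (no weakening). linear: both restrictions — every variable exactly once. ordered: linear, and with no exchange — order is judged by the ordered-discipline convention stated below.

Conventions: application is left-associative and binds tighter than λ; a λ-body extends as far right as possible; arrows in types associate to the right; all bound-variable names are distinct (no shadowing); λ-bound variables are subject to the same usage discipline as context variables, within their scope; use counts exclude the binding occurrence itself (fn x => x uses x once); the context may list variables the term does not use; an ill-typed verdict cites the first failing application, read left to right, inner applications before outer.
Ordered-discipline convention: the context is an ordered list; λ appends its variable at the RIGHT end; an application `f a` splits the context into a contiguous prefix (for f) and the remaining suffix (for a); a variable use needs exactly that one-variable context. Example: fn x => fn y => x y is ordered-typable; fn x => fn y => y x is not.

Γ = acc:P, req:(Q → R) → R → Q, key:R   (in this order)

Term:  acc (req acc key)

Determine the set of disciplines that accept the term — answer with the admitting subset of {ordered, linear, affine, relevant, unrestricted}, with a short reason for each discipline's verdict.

admitting disciplines: none
use counts: acc: 2×; req: 1×; key: 1×
order of uses: acc, req, acc, key
typing: ill-typed: a function awaiting Q → R gets P
ordered ✗ (fails simple typing)
linear ✗ (a type mismatch blocks all five)
affine ✗ (the type mismatch rejects it)
relevant ✗ (not simply typable)
unrestricted ✗ (fails simple typing)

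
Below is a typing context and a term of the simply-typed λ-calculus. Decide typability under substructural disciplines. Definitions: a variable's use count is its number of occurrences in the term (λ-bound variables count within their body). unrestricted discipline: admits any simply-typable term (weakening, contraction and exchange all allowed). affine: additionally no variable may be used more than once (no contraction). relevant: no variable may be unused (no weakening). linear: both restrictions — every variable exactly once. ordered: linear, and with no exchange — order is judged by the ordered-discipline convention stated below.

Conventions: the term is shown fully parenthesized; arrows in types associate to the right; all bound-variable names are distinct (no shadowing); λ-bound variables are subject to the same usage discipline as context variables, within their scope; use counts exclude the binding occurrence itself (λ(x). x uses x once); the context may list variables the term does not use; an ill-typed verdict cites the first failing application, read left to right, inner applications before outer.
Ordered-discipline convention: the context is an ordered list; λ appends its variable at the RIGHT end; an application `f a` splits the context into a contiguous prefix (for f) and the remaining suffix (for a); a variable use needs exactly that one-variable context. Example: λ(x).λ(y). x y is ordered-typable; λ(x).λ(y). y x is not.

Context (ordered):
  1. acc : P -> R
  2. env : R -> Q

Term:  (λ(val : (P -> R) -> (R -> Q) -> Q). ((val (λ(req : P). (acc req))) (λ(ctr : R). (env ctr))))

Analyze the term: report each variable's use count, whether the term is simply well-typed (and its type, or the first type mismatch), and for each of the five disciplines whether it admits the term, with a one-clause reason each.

use counts: acc ×1, env ×1, val [bound] ×1, req [bound] ×1, ctr [bound] ×1
left-to-right use order: val, acc, req, env, ctr
typing: ✓ — ((P -> R) -> (R -> Q) -> Q) -> Q
ordered: ✗, no contiguous prefix/suffix split fits val, acc, req, env, ctr
linear: ✓, each of acc, env, val, req, ctr used exactly once
affine: ✓, no duplicate uses among acc, env, val, req, ctr
relevant: ✓, at least one use each (acc, env, val, req, ctr)
unrestricted: ✓, simply typable at ((P -> R) -> (R -> Q) -> Q) -> Q; W, C, E all held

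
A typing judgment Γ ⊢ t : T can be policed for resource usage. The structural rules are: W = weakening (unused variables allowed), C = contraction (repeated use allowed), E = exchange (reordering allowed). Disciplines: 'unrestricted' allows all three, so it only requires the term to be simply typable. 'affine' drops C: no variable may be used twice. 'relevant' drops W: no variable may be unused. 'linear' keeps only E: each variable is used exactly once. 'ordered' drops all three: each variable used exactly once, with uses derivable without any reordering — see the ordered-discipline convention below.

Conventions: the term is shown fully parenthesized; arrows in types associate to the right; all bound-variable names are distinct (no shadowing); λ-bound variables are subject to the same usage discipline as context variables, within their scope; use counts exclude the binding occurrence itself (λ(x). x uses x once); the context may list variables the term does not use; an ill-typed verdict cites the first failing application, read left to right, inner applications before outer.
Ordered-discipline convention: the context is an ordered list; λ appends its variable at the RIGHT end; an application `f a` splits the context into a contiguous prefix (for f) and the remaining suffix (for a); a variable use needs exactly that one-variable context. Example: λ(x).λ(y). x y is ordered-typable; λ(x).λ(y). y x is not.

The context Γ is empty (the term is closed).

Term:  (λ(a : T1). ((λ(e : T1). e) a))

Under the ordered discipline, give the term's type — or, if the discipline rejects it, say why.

term : T1 -> T1
use counts: a (λ-bound): 1; e (λ-bound): 1
use order (left to right): e, a
typing: the term checks, with type T1 -> T1
across the five disciplines: ordered ✓, linear ✓, affine ✓, relevant ✓, unrestricted ✓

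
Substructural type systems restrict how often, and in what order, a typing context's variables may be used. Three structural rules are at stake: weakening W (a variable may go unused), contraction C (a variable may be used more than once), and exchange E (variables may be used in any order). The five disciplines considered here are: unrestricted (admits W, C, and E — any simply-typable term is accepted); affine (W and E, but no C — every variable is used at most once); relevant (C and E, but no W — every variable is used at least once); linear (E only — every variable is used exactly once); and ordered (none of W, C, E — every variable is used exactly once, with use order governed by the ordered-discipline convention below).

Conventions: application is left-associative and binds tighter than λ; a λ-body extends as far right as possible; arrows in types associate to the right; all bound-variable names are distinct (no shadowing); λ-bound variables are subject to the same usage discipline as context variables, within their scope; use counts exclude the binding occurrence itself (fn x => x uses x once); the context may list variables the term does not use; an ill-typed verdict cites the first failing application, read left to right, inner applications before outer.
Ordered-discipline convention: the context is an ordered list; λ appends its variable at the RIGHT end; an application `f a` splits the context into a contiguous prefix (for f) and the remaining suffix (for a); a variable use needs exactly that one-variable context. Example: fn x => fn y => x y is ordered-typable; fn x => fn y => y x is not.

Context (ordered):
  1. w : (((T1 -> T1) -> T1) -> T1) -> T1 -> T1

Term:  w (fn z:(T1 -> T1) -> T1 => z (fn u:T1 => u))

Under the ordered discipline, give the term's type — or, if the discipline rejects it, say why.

term : T1 -> T1
variable uses: w=1; z (λ-bound)=1; u (λ-bound)=1
order of uses: w, z, u
typing: well-typed — term : T1 -> T1
all disciplines: ordered ✓ | linear ✓ | affine ✓ | relevant ✓ | unrestricted ✓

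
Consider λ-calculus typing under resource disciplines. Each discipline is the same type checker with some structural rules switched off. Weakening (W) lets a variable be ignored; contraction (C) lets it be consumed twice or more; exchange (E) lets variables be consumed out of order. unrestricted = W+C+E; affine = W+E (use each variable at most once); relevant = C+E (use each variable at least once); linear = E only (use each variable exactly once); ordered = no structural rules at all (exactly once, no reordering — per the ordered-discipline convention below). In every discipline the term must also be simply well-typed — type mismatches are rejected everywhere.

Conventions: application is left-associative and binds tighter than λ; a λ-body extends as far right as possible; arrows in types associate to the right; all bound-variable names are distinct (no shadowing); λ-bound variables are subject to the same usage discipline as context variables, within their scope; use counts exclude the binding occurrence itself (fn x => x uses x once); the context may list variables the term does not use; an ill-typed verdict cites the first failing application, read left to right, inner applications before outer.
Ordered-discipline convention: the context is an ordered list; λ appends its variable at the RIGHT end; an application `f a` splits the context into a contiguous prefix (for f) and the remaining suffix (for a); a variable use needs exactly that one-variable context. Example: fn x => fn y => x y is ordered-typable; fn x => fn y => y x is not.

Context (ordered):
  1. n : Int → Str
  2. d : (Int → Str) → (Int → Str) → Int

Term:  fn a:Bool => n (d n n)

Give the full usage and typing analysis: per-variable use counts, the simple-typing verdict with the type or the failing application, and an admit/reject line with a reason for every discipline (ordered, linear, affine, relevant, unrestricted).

variable uses: n=3; d=1; a (λ-bound)=0
uses in reading order: n, d, n, n
typing: well-typed — term : Bool → Str
ordered ✗ (n ×3 used more than once (contraction); a never used (weakening))
linear ✗ (n ×3 used more than once (contraction); a never used (weakening))
affine ✗ (n ×3 used more than once (contraction))
relevant ✗ (a never used (weakening))
unrestricted ✓ (well-typed at Bool → Str; no restrictions here)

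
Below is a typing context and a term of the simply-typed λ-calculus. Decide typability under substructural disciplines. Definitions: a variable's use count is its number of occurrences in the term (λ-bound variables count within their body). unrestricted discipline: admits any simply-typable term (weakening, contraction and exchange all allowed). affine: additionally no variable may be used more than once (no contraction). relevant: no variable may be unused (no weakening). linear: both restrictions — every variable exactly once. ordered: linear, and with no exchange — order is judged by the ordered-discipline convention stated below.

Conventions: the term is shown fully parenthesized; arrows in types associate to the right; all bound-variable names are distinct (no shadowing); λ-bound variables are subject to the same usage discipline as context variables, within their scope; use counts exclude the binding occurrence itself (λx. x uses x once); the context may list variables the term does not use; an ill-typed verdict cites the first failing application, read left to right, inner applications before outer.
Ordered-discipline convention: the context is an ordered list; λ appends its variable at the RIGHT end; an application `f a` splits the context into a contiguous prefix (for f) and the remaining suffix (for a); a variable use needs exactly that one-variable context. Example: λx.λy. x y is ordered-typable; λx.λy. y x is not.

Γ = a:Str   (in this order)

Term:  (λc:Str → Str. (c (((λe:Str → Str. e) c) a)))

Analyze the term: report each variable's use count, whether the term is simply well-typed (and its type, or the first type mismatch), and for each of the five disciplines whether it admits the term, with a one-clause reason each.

variable uses: a: 1; c [bound]: 2; e [bound]: 1
order of uses: c, e, c, a
typing: well-typed at (Str → Str) → Str
ordered ✗ (uses contraction: c ×2)
linear ✗ (uses contraction: c ×2)
affine ✗ (uses contraction: c ×2)
relevant ✓ (a, c, e: all used, weakening unneeded)
unrestricted ✓ (typability at (Str → Str) → Str is all that's needed)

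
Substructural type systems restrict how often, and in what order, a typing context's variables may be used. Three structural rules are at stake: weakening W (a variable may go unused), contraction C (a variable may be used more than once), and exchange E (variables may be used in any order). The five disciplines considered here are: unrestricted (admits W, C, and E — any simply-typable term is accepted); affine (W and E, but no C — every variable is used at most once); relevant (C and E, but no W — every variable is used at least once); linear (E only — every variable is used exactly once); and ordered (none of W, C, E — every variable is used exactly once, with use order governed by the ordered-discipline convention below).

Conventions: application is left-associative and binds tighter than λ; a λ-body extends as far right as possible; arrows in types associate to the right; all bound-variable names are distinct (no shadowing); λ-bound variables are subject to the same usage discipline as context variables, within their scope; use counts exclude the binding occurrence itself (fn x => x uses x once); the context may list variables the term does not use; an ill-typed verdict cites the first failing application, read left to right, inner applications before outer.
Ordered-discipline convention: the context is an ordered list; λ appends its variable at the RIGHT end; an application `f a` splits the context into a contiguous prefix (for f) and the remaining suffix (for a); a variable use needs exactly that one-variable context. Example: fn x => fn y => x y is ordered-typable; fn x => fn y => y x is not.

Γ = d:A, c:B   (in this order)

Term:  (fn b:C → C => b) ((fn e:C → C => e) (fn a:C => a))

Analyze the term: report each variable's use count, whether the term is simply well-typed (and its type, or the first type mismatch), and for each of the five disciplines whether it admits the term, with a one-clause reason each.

variable uses: d ×0; c ×0; b (λ-bound) ×1; e (λ-bound) ×1; a (λ-bound) ×1
order of uses: b, e, a
typing: well-typed — term : C → C
ordered: ✗, d, c left unused
linear: ✗, d, c left unused
affine: ✓, no duplicate uses among d, c, b, e, a
relevant: ✗, d, c left unused
unrestricted: ✓, well-typed at C → C; no restrictions here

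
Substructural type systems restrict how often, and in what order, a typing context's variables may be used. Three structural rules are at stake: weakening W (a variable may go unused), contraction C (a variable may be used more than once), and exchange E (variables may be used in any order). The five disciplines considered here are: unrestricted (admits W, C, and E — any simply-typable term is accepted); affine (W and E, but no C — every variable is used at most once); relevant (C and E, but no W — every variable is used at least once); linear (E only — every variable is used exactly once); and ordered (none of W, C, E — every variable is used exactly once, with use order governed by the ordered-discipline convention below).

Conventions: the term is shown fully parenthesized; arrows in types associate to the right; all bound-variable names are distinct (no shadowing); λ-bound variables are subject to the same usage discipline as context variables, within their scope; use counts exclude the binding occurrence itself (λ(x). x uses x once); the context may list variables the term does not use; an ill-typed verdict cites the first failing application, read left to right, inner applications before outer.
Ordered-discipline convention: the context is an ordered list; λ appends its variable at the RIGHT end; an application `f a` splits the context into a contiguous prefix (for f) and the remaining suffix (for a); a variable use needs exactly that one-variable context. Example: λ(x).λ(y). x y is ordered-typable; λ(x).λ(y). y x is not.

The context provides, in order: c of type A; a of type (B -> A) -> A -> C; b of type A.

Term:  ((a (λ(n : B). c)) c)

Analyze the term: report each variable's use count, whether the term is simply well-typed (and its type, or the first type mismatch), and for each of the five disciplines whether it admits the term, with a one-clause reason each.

usage: c: 2, a: 1, b: 0, n (λ-bound): 0
left-to-right use order: a, c, c
typing: ✓ — C
ordered: ✗ — uses contraction: c ×2; needs weakening: b, n unused
linear: ✗ — uses contraction: c ×2; needs weakening: b, n unused
affine: ✗ — uses contraction: c ×2
relevant: ✗ — needs weakening: b, n unused
unrestricted: ✓ — well-typed at C; no restrictions here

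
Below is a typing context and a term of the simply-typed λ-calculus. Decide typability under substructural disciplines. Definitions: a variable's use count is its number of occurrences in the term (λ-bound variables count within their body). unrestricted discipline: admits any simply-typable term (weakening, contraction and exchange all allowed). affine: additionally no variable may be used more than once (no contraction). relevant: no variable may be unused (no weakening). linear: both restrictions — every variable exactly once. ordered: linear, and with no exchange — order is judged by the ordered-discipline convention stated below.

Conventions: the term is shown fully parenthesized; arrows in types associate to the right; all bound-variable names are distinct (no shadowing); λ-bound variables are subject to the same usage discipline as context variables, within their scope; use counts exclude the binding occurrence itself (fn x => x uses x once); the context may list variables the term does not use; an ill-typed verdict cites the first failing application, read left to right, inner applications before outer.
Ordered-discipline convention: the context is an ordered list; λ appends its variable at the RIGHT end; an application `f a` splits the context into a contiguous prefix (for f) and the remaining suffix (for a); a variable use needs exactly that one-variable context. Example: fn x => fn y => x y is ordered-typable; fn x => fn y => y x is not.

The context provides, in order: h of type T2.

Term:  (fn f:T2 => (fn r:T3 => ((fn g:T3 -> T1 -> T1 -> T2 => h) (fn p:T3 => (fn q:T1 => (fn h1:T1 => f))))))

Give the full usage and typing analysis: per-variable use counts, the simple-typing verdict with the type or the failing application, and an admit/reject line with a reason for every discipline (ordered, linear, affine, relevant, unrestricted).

counts: h: 1×; f (bound): 1×; r (bound): 0×; g (bound): 0×; p (bound): 0×; q (bound): 0×; h1 (bound): 0×
uses in reading order: h, f
typing: ✓ — T2 -> T3 -> T2
ordered: ✗ — r, g, p, q, h1 left unused
linear: ✗ — r, g, p, q, h1 left unused
affine: ✓ — no duplicate uses among h, f, r, g, p, q, h1
relevant: ✗ — r, g, p, q, h1 left unused
unrestricted: ✓ — typability at T2 -> T3 -> T2 is all that's needed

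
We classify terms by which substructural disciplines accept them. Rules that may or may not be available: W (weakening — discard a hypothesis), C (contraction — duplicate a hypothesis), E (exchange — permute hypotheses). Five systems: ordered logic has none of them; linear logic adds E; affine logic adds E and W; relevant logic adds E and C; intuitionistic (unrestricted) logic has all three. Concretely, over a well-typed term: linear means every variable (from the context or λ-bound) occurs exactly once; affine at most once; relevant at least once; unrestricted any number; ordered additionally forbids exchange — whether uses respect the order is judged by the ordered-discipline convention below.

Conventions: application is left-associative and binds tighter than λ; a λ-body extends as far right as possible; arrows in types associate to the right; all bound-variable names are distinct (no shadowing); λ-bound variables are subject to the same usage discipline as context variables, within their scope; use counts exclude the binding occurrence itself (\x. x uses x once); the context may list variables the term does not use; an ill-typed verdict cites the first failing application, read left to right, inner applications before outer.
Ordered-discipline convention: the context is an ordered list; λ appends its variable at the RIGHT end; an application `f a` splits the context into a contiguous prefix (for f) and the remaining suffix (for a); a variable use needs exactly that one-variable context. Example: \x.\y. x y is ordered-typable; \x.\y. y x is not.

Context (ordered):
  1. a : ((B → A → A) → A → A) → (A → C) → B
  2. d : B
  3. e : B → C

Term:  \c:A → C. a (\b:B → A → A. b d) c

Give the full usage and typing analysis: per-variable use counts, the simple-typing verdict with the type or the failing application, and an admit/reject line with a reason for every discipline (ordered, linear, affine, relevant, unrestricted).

counts: a ×1; d ×1; e ×0; c (bound) ×1; b (bound) ×1
use order (left to right): a, b, d, c
typing: well-typed at (A → C) → B
ordered ✗ (needs weakening: e unused)
linear ✗ (needs weakening: e unused)
affine ✓ (no duplicate uses among a, d, e, c, b)
relevant ✗ (needs weakening: e unused)
unrestricted ✓ (well-typed at (A → C) → B; no restrictions here)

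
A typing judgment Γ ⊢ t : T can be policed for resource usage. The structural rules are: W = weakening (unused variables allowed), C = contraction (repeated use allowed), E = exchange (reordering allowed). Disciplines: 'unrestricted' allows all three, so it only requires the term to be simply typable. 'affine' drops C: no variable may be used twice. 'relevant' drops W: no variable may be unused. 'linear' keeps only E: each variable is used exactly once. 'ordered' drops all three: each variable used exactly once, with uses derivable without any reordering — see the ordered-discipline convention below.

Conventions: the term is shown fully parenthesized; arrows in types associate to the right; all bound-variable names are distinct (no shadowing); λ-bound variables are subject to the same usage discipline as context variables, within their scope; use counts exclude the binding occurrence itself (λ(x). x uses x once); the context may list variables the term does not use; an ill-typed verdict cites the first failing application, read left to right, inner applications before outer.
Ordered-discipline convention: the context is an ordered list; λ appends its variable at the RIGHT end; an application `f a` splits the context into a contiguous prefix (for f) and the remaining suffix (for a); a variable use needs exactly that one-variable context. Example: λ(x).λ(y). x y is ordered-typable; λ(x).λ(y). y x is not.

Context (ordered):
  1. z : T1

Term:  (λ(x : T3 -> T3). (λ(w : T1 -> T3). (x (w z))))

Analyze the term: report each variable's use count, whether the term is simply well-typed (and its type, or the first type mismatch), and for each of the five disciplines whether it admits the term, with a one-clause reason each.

variable uses: z: 1×; x (bound): 1×; w (bound): 1×
left-to-right use order: x, w, z
typing: the term checks, with type (T3 -> T3) -> (T1 -> T3) -> T3
ordered: ✗, no ordered split (uses run x, w, z)
linear: ✓, exactly-once usage across z, x, w
affine: ✓, no duplicate uses among z, x, w
relevant: ✓, every one of z, x, w appears
unrestricted: ✓, simply typable at (T3 -> T3) -> (T1 -> T3) -> T3; W, C, E all held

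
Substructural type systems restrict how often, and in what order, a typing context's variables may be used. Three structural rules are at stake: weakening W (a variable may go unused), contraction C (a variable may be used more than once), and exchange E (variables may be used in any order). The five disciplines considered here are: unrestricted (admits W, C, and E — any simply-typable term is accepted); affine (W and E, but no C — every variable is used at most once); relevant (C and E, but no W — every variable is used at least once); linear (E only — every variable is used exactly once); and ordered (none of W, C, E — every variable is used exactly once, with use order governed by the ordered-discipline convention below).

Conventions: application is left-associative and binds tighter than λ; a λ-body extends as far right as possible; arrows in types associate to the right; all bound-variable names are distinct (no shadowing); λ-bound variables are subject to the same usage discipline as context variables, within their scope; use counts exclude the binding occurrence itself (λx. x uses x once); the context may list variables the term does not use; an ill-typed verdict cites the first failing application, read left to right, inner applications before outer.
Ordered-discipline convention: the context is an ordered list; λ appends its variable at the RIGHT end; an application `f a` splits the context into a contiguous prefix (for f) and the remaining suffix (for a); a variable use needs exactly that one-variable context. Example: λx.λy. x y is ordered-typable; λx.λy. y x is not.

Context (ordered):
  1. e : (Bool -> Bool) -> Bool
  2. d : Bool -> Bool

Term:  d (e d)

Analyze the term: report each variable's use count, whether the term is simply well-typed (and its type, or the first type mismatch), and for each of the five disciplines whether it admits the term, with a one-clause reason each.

variable uses: e ×1, d ×2
left-to-right use order: d, e, d
typing: ✓ — Bool
ordered: ✗, needs contraction — d ×2
linear: ✗, needs contraction — d ×2
affine: ✗, needs contraction — d ×2
relevant: ✓, none of e, d goes unused
unrestricted: ✓, type-checks (Bool) and nothing is barred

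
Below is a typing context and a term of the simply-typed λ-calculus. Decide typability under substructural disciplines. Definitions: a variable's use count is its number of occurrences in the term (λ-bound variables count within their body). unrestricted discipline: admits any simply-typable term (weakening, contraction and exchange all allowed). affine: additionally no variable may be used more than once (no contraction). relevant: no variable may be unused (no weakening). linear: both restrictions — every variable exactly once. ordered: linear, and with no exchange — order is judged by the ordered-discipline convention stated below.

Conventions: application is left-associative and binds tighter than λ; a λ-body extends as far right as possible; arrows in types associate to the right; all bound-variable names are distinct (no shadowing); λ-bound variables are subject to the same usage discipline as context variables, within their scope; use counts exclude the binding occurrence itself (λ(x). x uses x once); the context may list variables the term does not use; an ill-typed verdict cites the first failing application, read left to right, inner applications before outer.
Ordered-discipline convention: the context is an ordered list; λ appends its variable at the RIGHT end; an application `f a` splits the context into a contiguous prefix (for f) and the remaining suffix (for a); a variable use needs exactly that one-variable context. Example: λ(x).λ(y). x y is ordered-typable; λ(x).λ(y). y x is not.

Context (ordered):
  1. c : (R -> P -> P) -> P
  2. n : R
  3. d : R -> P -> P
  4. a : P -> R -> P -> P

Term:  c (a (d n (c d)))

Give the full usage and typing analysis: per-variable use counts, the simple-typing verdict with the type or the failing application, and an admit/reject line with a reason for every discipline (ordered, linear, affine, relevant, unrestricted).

variable uses: c=2, n=1, d=2, a=1
left-to-right use order: c, a, d, n, c, d
typing: well-typed at P
ordered: ✗, needs contraction — c ×2, d ×2
linear: ✗, needs contraction — c ×2, d ×2
affine: ✗, needs contraction — c ×2, d ×2
relevant: ✓, at least one use each (c, n, d, a)
unrestricted: ✓, simply typable at P; W, C, E all held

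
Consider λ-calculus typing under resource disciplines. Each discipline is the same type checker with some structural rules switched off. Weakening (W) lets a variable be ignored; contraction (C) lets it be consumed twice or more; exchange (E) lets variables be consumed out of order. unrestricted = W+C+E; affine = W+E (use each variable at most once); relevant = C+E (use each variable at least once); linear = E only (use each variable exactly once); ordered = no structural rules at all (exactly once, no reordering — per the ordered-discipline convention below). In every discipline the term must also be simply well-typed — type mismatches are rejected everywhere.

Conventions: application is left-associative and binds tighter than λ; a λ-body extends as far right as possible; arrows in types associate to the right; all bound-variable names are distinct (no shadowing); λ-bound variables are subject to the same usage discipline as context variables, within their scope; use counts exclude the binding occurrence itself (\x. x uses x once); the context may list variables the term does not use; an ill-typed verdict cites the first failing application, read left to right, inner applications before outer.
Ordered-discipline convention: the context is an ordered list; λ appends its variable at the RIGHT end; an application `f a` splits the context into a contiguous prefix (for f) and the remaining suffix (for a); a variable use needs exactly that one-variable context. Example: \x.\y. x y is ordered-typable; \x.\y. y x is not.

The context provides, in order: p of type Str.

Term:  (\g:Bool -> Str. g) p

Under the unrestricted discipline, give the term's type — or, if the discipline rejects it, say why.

not well-typed under unrestricted — fails simple typing
use counts: p ×1, g (λ-bound) ×1
uses in reading order: g, p
typing: ill-typed: an application expects Bool -> Str but receives Str
all disciplines: ordered ✗, linear ✗, affine ✗, relevant ✗, unrestricted ✗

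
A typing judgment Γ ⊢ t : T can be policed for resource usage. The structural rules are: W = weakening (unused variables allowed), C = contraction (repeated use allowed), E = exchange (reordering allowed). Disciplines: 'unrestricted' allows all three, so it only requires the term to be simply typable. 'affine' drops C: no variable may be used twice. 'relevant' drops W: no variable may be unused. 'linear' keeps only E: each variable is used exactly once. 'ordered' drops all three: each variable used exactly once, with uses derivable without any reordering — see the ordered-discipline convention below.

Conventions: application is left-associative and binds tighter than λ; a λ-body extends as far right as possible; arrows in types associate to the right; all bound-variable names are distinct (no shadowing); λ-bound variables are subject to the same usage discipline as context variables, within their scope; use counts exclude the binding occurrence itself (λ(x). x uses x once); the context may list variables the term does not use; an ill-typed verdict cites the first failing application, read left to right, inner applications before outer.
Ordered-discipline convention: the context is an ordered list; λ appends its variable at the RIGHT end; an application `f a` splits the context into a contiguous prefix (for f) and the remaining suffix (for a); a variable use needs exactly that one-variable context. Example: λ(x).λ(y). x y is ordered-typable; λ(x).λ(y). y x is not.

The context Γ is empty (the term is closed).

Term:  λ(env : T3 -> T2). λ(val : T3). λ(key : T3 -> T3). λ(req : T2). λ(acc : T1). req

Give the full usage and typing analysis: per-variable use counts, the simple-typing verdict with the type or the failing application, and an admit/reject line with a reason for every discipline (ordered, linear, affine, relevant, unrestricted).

counts: env (λ-bound) ×0; val (λ-bound) ×0; key (λ-bound) ×0; req (λ-bound) ×1; acc (λ-bound) ×0
left-to-right use order: req
typing: the term checks, with type (T3 -> T2) -> T3 -> (T3 -> T3) -> T2 -> T1 -> T2
ordered: ✗, needs weakening: env, val, key, acc unused
linear: ✗, needs weakening: env, val, key, acc unused
affine: ✓, no duplicate uses among env, val, key, req, acc
relevant: ✗, needs weakening: env, val, key, acc unused
unrestricted: ✓, well-typed at (T3 -> T2) -> T3 -> (T3 -> T3) -> T2 -> T1 -> T2; no restrictions here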